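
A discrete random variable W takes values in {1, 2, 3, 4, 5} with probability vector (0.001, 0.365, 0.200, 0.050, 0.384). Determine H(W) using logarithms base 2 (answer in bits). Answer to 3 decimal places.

H(W) = −Σ p·log₂ p.
  −(0.001)·log₂(0.001) = 0.0100
  −(0.365)·log₂(0.365) = 0.5307
  −(0.200)·log₂(0.200) = 0.4644
  −(0.050)·log₂(0.050) = 0.2161
  −(0.384)·log₂(0.384) = 0.5302
Sum: 0.0100 + 0.5307 + 0.4644 + 0.2161 + 0.5302 = 1.751 bits.

1.751 bits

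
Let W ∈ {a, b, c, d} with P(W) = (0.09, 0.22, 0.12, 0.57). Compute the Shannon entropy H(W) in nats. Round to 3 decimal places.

H(W) = −Σ p·ln p.
  −(0.09)·ln(0.09) = 0.2167
  −(0.22)·ln(0.22) = 0.3331
  −(0.12)·ln(0.12) = 0.2544
  −(0.57)·ln(0.57) = 0.3204
Sum: 0.2167 + 0.3331 + 0.2544 + 0.3204 = 1.125 nats.

1.125 nats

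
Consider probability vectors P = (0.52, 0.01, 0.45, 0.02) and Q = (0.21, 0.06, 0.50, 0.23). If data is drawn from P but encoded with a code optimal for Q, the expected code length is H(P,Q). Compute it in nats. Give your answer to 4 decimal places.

1.1810 nats

H(P,Q) = −Σ p·ln q.
  −0.52·ln(0.21) = 0.81154
  −0.01·ln(0.06) = 0.02813
  −0.45·ln(0.50) = 0.31192
  −0.02·ln(0.23) = 0.02939
H(P,Q) = 1.1810 nats.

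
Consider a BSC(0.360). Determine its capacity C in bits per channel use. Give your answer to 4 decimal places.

Binary symmetric channel: C = 1 − h₂(ε) where h₂ is the binary entropy function.
h₂(0.360) = −0.360·log₂0.360 − 0.640·log₂0.640 = 0.9427.
C = 1 − 0.9427 = 0.0573 bits per channel use.

0.0573 bits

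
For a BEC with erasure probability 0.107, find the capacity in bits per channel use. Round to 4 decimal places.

0.8930 bits

Binary erasure channel: capacity C = 1 − ε.
C = 1 − 0.107 = 0.8930 bits per channel use.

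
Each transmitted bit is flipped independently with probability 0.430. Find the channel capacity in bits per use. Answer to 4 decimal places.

Binary symmetric channel: C = 1 − h₂(ε) where h₂ is the binary entropy function.
h₂(0.430) = −0.430·log₂0.430 − 0.570·log₂0.570 = 0.9858.
C = 1 − 0.9858 = 0.0142 bits per channel use.

0.0142 bits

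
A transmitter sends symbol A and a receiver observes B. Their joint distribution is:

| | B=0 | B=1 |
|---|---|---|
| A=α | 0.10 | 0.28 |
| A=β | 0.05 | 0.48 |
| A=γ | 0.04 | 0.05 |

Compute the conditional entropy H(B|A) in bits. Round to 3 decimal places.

Chain rule: H(B|A) = H(A,B) − H(A).
Marginals: p(A) = (0.3800, 0.5300, 0.0900), p(B) = (0.1900, 0.8100).
H(A,B) = 1.9726 bits; H(A) = 1.3286 bits.
H(B|A) = 1.9726 − 1.3286 = 0.644 bits.

0.644 bits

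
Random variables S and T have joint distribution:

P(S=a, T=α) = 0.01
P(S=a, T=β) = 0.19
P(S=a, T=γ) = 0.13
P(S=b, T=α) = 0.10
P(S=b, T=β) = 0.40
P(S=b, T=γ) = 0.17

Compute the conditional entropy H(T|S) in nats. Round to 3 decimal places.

Marginals: p(S) = (0.3300, 0.6700), p(T) = (0.1100, 0.5900, 0.3000).
H(T|S) = Σ p(S) · H(T|S=·).
  S=a: p=0.3300, H(T|S=a) = 0.7908
  S=b: p=0.6700, H(T|S=b) = 0.9398
Weighted sum = 0.891 nats.

0.891 nats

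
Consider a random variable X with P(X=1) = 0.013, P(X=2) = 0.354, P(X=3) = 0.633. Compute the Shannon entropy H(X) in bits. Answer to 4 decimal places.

H(X) = −Σ p·log₂ p.
  −(0.013)·log₂(0.013) = 0.08145
  −(0.354)·log₂(0.354) = 0.53036
  −(0.633)·log₂(0.633) = 0.41760
Sum: 0.08145 + 0.53036 + 0.41760 = 1.0294 bits.

1.0294 bits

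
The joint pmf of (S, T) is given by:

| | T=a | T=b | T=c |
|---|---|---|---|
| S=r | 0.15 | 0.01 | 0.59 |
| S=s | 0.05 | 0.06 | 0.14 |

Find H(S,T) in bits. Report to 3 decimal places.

H(S,T) = −Σ p(x,y)·log₂ p(x,y) over all 6 cells.
  cell (r,a): −0.15·log₂0.15 = 0.4105
  cell (r,b): −0.01·log₂0.01 = 0.0664
  cell (r,c): −0.59·log₂0.59 = 0.4491
  cell (s,a): −0.05·log₂0.05 = 0.2161
  cell (s,b): −0.06·log₂0.06 = 0.2435
  cell (s,c): −0.14·log₂0.14 = 0.3971
Sum = 1.783 bits.

1.783 bits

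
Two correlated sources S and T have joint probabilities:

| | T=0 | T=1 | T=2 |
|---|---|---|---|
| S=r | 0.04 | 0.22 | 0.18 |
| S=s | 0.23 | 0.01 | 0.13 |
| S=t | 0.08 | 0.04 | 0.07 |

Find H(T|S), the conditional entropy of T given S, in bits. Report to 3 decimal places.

Chain rule: H(T|S) = H(S,T) − H(S).
Marginals: p(S) = (0.4400, 0.3700, 0.1900), p(T) = (0.3500, 0.2700, 0.3800).
H(S,T) = 2.7942 bits; H(S) = 1.5071 bits.
H(T|S) = 2.7942 − 1.5071 = 1.287 bits.

1.287 bits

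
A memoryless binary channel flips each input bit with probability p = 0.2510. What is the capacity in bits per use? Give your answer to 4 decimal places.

Binary symmetric channel: C = 1 − h₂(ε) where h₂ is the binary entropy function.
h₂(0.2510) = −0.2510·log₂0.2510 − 0.7490·log₂0.7490 = 0.8129.
C = 1 − 0.8129 = 0.1871 bits per channel use.

0.1871 bits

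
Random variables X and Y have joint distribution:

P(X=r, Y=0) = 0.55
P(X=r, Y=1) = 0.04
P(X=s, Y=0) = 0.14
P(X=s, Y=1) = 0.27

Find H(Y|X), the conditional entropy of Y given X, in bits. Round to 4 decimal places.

0.5908 bits

Chain rule: H(Y|X) = H(X,Y) − H(X).
Marginals: p(X) = (0.5900, 0.4100), p(Y) = (0.6900, 0.3100).
H(X,Y) = 1.5673 bits; H(X) = 0.9765 bits.
H(Y|X) = 1.5673 − 0.9765 = 0.5908 bits.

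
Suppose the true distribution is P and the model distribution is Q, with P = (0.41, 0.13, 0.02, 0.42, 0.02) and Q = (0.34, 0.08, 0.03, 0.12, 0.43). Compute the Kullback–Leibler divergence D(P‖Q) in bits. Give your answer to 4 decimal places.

0.8607 bits

D(P‖Q) = Σ p·log₂(p/q).
  0.41·log₂(0.41/0.34) = 0.11074
  0.13·log₂(0.13/0.08) = 0.09106
  0.02·log₂(0.02/0.03) = -0.01170
  0.42·log₂(0.42/0.12) = 0.75909
  0.02·log₂(0.02/0.43) = -0.08853
D(P‖Q) = 0.8607 bits.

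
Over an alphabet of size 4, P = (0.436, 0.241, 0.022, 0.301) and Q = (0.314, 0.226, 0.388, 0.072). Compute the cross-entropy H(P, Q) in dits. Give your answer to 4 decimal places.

H(P,Q) = −Σ p·log₁₀ q.
  −0.436·log₁₀(0.314) = 0.21934
  −0.241·log₁₀(0.226) = 0.15566
  −0.022·log₁₀(0.388) = 0.00905
  −0.301·log₁₀(0.072) = 0.34394
H(P,Q) = 0.7280 dits.

0.7280 dits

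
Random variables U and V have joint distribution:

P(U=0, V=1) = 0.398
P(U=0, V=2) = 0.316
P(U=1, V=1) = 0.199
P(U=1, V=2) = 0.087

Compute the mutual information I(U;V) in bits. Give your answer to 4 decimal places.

Marginals: p(U) = (0.7140, 0.2860), p(V) = (0.5970, 0.4030).
I(U;V) = Σ p(x,y)·log₂[p(x,y)/(p(x)p(y))].
  (0,1): 0.398·log₂(0.9337) = -0.03939
  (0,2): 0.316·log₂(1.0982) = 0.04271
  (1,1): 0.199·log₂(1.1655) = 0.04397
  (1,2): 0.087·log₂(0.7548) = -0.03530
Sum = 0.0120 bits.

0.0120 bits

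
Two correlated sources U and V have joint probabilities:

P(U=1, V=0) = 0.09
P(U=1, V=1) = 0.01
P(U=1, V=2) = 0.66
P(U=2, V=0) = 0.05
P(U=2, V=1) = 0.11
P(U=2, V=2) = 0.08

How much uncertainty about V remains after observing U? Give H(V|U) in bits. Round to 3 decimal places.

0.838 bits

Chain rule: H(V|U) = H(U,V) − H(U).
Marginals: p(U) = (0.7600, 0.2400), p(V) = (0.1400, 0.1200, 0.7400).
H(U,V) = 1.6326 bits; H(U) = 0.7950 bits.
H(V|U) = 1.6326 − 0.7950 = 0.838 bits.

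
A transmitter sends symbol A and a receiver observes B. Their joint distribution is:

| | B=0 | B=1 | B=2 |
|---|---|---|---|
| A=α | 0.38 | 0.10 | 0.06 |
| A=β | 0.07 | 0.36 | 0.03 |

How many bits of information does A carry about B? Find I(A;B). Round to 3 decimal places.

Marginals: p(A) = (0.5400, 0.4600), p(B) = (0.4500, 0.4600, 0.0900).
I(A;B) = Σ p(x,y)·log₂[p(x,y)/(p(x)p(y))].
  (α,0): 0.38·log₂(1.5638) = 0.2451
  (α,1): 0.10·log₂(0.4026) = -0.1313
  (α,2): 0.06·log₂(1.2346) = 0.0182
  (β,0): 0.07·log₂(0.3382) = -0.1095
  (β,1): 0.36·log₂(1.7013) = 0.2760
  (β,2): 0.03·log₂(0.7246) = -0.0139
Sum = 0.285 bits.

0.285 bits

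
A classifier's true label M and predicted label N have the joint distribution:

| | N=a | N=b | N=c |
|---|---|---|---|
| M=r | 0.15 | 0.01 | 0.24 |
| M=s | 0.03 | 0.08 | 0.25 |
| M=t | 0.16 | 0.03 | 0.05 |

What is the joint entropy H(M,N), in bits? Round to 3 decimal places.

2.705 bits

H(M,N) = −Σ p(x,y)·log₂ p(x,y) over all 9 cells.
  cell (r,a): −0.15·log₂0.15 = 0.4105
  cell (r,b): −0.01·log₂0.01 = 0.0664
  cell (r,c): −0.24·log₂0.24 = 0.4941
  cell (s,a): −0.03·log₂0.03 = 0.1518
  cell (s,b): −0.08·log₂0.08 = 0.2915
  cell (s,c): −0.25·log₂0.25 = 0.5000
  cell (t,a): −0.16·log₂0.16 = 0.4230
  cell (t,b): −0.03·log₂0.03 = 0.1518
  cell (t,c): −0.05·log₂0.05 = 0.2161
Sum = 2.705 bits.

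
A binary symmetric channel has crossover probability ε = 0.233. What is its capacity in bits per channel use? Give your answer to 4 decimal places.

Binary symmetric channel: C = 1 − h₂(ε) where h₂ is the binary entropy function.
h₂(0.233) = −0.233·log₂0.233 − 0.767·log₂0.767 = 0.7832.
C = 1 − 0.7832 = 0.2168 bits per channel use.

0.2168 bits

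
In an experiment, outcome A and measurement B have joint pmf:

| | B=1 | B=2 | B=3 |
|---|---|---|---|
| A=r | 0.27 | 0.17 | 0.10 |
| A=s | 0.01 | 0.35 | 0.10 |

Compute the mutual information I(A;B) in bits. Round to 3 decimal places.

Marginals: p(A) = (0.5400, 0.4600), p(B) = (0.2800, 0.5200, 0.2000).
I(A;B) = Σ p(x,y)·log₂[p(x,y)/(p(x)p(y))].
  (r,1): 0.27·log₂(1.7857) = 0.2259
  (r,2): 0.17·log₂(0.6054) = -0.1231
  (r,3): 0.10·log₂(0.9259) = -0.0111
  (s,1): 0.01·log₂(0.0776) = -0.0369
  (s,2): 0.35·log₂(1.4632) = 0.1922
  (s,3): 0.10·log₂(1.0870) = 0.0120
Sum = 0.259 bits.

0.259 bits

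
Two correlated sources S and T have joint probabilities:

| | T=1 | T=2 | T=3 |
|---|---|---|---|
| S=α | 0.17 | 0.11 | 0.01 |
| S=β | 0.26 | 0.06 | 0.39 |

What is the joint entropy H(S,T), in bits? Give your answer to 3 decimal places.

H(S,T) = −Σ p(x,y)·log₂ p(x,y) over all 6 cells.
  cell (α,1): −0.17·log₂0.17 = 0.4346
  cell (α,2): −0.11·log₂0.11 = 0.3503
  cell (α,3): −0.01·log₂0.01 = 0.0664
  cell (β,1): −0.26·log₂0.26 = 0.5053
  cell (β,2): −0.06·log₂0.06 = 0.2435
  cell (β,3): −0.39·log₂0.39 = 0.5298
Sum = 2.130 bits.

2.130 bits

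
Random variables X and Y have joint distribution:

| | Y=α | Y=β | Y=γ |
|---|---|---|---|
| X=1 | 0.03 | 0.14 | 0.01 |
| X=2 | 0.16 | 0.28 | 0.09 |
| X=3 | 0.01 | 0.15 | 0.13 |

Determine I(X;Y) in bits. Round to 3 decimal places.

Marginals: p(X) = (0.1800, 0.5300, 0.2900), p(Y) = (0.2000, 0.5700, 0.2300).
I(X;Y) = Σ p(x,y)·log₂[p(x,y)/(p(x)p(y))].
  (1,α): 0.03·log₂(0.8333) = -0.0079
  (1,β): 0.14·log₂(1.3645) = 0.0628
  (1,γ): 0.01·log₂(0.2415) = -0.0205
  (2,α): 0.16·log₂(1.5094) = 0.0950
  (2,β): 0.28·log₂(0.9268) = -0.0307
  (2,γ): 0.09·log₂(0.7383) = -0.0394
  (3,α): 0.01·log₂(0.1724) = -0.0254
  (3,β): 0.15·log₂(0.9074) = -0.0210
  (3,γ): 0.13·log₂(1.9490) = 0.1252
Sum = 0.138 bits.

0.138 bits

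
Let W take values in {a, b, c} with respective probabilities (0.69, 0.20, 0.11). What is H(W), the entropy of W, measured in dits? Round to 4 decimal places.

H(W) = −Σ p·log₁₀ p.
  −(0.69)·log₁₀(0.69) = 0.11119
  −(0.20)·log₁₀(0.20) = 0.13979
  −(0.11)·log₁₀(0.11) = 0.10545
Sum: 0.11119 + 0.13979 + 0.10545 = 0.3564 dits.

0.3564 dits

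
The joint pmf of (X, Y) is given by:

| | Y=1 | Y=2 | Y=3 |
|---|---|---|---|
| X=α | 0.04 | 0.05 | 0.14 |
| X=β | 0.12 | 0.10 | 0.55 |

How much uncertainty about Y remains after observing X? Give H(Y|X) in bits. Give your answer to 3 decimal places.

1.195 bits

Chain rule: H(Y|X) = H(X,Y) − H(X).
Marginals: p(X) = (0.2300, 0.7700), p(Y) = (0.1600, 0.1500, 0.6900).
H(X,Y) = 1.9726 bits; H(X) = 0.7780 bits.
H(Y|X) = 1.9726 − 0.7780 = 1.195 bits.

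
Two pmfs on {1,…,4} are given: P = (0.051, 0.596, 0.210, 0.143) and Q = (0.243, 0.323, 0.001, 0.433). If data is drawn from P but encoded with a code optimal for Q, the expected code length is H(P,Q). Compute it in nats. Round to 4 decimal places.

H(P,Q) = −Σ p·ln q.
  −0.051·ln(0.243) = 0.07215
  −0.596·ln(0.323) = 0.67354
  −0.210·ln(0.001) = 1.45063
  −0.143·ln(0.433) = 0.11969
H(P,Q) = 2.3160 nats.

2.3160 nats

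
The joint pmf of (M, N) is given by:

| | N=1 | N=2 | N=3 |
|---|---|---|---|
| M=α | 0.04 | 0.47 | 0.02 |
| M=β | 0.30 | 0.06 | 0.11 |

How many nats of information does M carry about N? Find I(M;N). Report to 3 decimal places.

Marginals: p(M) = (0.5300, 0.4700), p(N) = (0.3400, 0.5300, 0.1300).
I(M;N) = Σ p(x,y)·ln[p(x,y)/(p(x)p(y))].
  (α,1): 0.04·ln(0.2220) = -0.0602
  (α,2): 0.47·ln(1.6732) = 0.2419
  (α,3): 0.02·ln(0.2903) = -0.0247
  (β,1): 0.30·ln(1.8773) = 0.1890
  (β,2): 0.06·ln(0.2409) = -0.0854
  (β,3): 0.11·ln(1.8003) = 0.0647
Sum = 0.325 nats.

0.325 nats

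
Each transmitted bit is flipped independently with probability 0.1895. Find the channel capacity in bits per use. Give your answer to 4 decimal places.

0.2996 bits

Binary symmetric channel: C = 1 − h₂(ε) where h₂ is the binary entropy function.
h₂(0.1895) = −0.1895·log₂0.1895 − 0.8105·log₂0.8105 = 0.7004.
C = 1 − 0.7004 = 0.2996 bits per channel use.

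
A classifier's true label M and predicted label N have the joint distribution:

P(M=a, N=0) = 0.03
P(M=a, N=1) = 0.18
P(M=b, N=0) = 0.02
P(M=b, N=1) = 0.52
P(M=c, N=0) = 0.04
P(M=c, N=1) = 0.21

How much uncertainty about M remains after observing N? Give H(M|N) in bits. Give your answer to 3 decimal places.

1.423 bits

Chain rule: H(M|N) = H(M,N) − H(N).
Marginals: p(M) = (0.2100, 0.5400, 0.2500), p(N) = (0.0900, 0.9100).
H(M,N) = 1.8591 bits; H(N) = 0.4365 bits.
H(M|N) = 1.8591 − 0.4365 = 1.423 bits.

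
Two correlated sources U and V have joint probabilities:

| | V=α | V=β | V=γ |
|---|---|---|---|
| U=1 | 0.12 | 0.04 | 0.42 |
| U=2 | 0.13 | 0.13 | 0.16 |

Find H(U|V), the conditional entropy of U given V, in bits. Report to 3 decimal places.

0.876 bits

Chain rule: H(U|V) = H(U,V) − H(V).
Marginals: p(U) = (0.5800, 0.4200), p(V) = (0.2500, 0.1700, 0.5800).
H(U,V) = 2.2668 bits; H(V) = 1.3904 bits.
H(U|V) = 2.2668 − 1.3904 = 0.876 bits.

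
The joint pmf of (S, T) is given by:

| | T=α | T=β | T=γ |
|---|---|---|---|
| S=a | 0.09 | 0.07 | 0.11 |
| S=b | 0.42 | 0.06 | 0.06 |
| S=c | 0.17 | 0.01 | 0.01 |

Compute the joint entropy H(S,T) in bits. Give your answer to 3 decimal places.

H(S,T) = −Σ p(x,y)·log₂ p(x,y) over all 9 cells.
  cell (a,α): −0.09·log₂0.09 = 0.3127
  cell (a,β): −0.07·log₂0.07 = 0.2686
  cell (a,γ): −0.11·log₂0.11 = 0.3503
  cell (b,α): −0.42·log₂0.42 = 0.5256
  cell (b,β): −0.06·log₂0.06 = 0.2435
  cell (b,γ): −0.06·log₂0.06 = 0.2435
  cell (c,α): −0.17·log₂0.17 = 0.4346
  cell (c,β): −0.01·log₂0.01 = 0.0664
  cell (c,γ): −0.01·log₂0.01 = 0.0664
Sum = 2.512 bits.

2.512 bits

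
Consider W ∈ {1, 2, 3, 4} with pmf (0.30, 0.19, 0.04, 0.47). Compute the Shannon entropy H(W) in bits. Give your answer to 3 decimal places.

H(W) = −Σ p·log₂ p.
  −(0.30)·log₂(0.30) = 0.5211
  −(0.19)·log₂(0.19) = 0.4552
  −(0.04)·log₂(0.04) = 0.1858
  −(0.47)·log₂(0.47) = 0.5120
Sum: 0.5211 + 0.4552 + 0.1858 + 0.5120 = 1.674 bits.

1.674 bits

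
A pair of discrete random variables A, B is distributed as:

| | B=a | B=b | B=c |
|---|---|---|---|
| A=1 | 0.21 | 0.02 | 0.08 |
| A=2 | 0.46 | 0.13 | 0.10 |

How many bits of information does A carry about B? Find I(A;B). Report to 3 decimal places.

0.029 bits

Marginals: p(A) = (0.3100, 0.6900), p(B) = (0.6700, 0.1500, 0.1800).
I(A;B) = Σ p(x,y)·log₂[p(x,y)/(p(x)p(y))].
  (1,a): 0.21·log₂(1.0111) = 0.0033
  (1,b): 0.02·log₂(0.4301) = -0.0243
  (1,c): 0.08·log₂(1.4337) = 0.0416
  (2,a): 0.46·log₂(0.9950) = -0.0033
  (2,b): 0.13·log₂(1.2560) = 0.0428
  (2,c): 0.10·log₂(0.8052) = -0.0313
Sum = 0.029 bits.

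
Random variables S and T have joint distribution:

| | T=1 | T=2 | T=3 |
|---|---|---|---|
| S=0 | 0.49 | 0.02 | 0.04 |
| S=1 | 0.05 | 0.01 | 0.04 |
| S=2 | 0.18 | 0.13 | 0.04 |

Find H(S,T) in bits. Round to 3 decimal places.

2.285 bits

H(S,T) = −Σ p(x,y)·log₂ p(x,y) over all 9 cells.
  cell (0,1): −0.49·log₂0.49 = 0.5043
  cell (0,2): −0.02·log₂0.02 = 0.1129
  cell (0,3): −0.04·log₂0.04 = 0.1858
  cell (1,1): −0.05·log₂0.05 = 0.2161
  cell (1,2): −0.01·log₂0.01 = 0.0664
  cell (1,3): −0.04·log₂0.04 = 0.1858
  cell (2,1): −0.18·log₂0.18 = 0.4453
  cell (2,2): −0.13·log₂0.13 = 0.3826
  cell (2,3): −0.04·log₂0.04 = 0.1858
Sum = 2.285 bits.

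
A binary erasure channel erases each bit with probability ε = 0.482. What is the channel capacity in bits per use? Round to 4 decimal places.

Binary erasure channel: capacity C = 1 − ε.
C = 1 − 0.482 = 0.5180 bits per channel use.

0.5180 bits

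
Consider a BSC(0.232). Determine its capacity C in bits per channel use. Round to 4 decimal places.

Binary symmetric channel: C = 1 − h₂(ε) where h₂ is the binary entropy function.
h₂(0.232) = −0.232·log₂0.232 − 0.768·log₂0.768 = 0.7815.
C = 1 − 0.7815 = 0.2185 bits per channel use.

0.2185 bits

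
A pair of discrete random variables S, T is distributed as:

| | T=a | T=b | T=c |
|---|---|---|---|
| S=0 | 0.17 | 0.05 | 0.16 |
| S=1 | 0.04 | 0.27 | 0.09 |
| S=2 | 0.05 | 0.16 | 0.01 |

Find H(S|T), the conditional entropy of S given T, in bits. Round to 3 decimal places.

1.269 bits

Chain rule: H(S|T) = H(S,T) − H(T).
Marginals: p(S) = (0.3800, 0.4000, 0.2200), p(T) = (0.2600, 0.4800, 0.2600).
H(S,T) = 2.7877 bits; H(T) = 1.5188 bits.
H(S|T) = 2.7877 − 1.5188 = 1.269 bits.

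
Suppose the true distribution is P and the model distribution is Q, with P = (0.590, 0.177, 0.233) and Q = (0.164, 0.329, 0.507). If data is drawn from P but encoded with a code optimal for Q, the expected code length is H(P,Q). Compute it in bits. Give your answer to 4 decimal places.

2.0511 bits

H(P,Q) = −Σ p·log₂ q.
  −0.590·log₂(0.164) = 1.53886
  −0.177·log₂(0.329) = 0.28388
  −0.233·log₂(0.507) = 0.22833
H(P,Q) = 2.0511 bits.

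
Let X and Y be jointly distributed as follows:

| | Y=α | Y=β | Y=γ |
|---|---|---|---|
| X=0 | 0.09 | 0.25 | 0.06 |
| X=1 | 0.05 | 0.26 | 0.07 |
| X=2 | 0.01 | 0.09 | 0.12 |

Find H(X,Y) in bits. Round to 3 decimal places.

H(X,Y) = −Σ p(x,y)·log₂ p(x,y) over all 9 cells.
  cell (0,α): −0.09·log₂0.09 = 0.3127
  cell (0,β): −0.25·log₂0.25 = 0.5000
  cell (0,γ): −0.06·log₂0.06 = 0.2435
  cell (1,α): −0.05·log₂0.05 = 0.2161
  cell (1,β): −0.26·log₂0.26 = 0.5053
  cell (1,γ): −0.07·log₂0.07 = 0.2686
  cell (2,α): −0.01·log₂0.01 = 0.0664
  cell (2,β): −0.09·log₂0.09 = 0.3127
  cell (2,γ): −0.12·log₂0.12 = 0.3671
Sum = 2.792 bits.

2.792 bits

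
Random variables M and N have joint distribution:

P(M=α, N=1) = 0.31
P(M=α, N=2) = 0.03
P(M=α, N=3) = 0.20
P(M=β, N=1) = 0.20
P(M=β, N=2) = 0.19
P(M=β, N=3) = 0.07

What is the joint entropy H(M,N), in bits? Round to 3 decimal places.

H(M,N) = −Σ p(x,y)·log₂ p(x,y) over all 6 cells.
  cell (α,1): −0.31·log₂0.31 = 0.5238
  cell (α,2): −0.03·log₂0.03 = 0.1518
  cell (α,3): −0.20·log₂0.20 = 0.4644
  cell (β,1): −0.20·log₂0.20 = 0.4644
  cell (β,2): −0.19·log₂0.19 = 0.4552
  cell (β,3): −0.07·log₂0.07 = 0.2686
Sum = 2.328 bits.

2.328 bits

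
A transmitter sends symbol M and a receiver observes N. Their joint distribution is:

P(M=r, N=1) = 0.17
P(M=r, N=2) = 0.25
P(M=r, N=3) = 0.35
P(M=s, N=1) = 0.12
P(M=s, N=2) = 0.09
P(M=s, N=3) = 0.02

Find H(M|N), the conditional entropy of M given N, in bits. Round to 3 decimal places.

Marginals: p(M) = (0.7700, 0.2300), p(N) = (0.2900, 0.3400, 0.3700).
H(M|N) = Σ p(N) · H(M|N=·).
  N=1: p=0.2900, H(M|N=1) = 0.9784
  N=2: p=0.3400, H(M|N=2) = 0.8338
  N=3: p=0.3700, H(M|N=3) = 0.3034
Weighted sum = 0.679 bits.

0.679 bits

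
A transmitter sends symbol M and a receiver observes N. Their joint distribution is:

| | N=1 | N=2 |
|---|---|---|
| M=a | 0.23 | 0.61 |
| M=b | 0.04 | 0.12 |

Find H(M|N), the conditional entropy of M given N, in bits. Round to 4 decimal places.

Marginals: p(M) = (0.8400, 0.1600), p(N) = (0.2700, 0.7300).
H(M|N) = Σ p(N) · H(M|N=·).
  N=1: p=0.2700, H(M|N=1) = 0.6052
  N=2: p=0.7300, H(M|N=2) = 0.6447
Weighted sum = 0.6340 bits.

0.6340 bits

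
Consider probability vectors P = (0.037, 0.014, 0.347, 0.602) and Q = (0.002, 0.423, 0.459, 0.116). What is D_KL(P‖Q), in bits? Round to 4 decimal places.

D(P‖Q) = Σ p·log₂(p/q).
  0.037·log₂(0.037/0.002) = 0.15575
  0.014·log₂(0.014/0.423) = -0.06884
  0.347·log₂(0.347/0.459) = -0.14003
  0.602·log₂(0.602/0.116) = 1.43013
D(P‖Q) = 1.3770 bits.

1.3770 bits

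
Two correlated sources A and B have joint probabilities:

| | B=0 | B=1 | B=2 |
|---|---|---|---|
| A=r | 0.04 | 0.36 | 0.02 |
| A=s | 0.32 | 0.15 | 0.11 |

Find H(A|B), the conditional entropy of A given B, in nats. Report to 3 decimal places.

0.490 nats

Marginals: p(A) = (0.4200, 0.5800), p(B) = (0.3600, 0.5100, 0.1300).
H(A|B) = Σ p(B) · H(A|B=·).
  B=0: p=0.3600, H(A|B=0) = 0.3488
  B=1: p=0.5100, H(A|B=1) = 0.6058
  B=2: p=0.1300, H(A|B=2) = 0.4293
Weighted sum = 0.490 nats.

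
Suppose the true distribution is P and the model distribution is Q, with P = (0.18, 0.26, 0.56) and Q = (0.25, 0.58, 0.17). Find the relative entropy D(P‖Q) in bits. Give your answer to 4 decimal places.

0.5769 bits

D(P‖Q) = Σ p·log₂(p/q).
  0.18·log₂(0.18/0.25) = -0.08531
  0.26·log₂(0.26/0.58) = -0.30096
  0.56·log₂(0.56/0.17) = 0.96314
D(P‖Q) = 0.5769 bits.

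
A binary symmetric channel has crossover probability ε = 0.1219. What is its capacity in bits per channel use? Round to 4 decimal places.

0.4652 bits

Binary symmetric channel: C = 1 − h₂(ε) where h₂ is the binary entropy function.
h₂(0.1219) = −0.1219·log₂0.1219 − 0.8781·log₂0.8781 = 0.5348.
C = 1 − 0.5348 = 0.4652 bits per channel use.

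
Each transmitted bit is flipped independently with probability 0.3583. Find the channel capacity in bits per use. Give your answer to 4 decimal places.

Binary symmetric channel: C = 1 − h₂(ε) where h₂ is the binary entropy function.
h₂(0.3583) = −0.3583·log₂0.3583 − 0.6417·log₂0.6417 = 0.9413.
C = 1 − 0.9413 = 0.0587 bits per channel use.

0.0587 bits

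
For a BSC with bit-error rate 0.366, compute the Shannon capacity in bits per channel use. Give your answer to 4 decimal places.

0.0524 bits

Binary symmetric channel: C = 1 − h₂(ε) where h₂ is the binary entropy function.
h₂(0.366) = −0.366·log₂0.366 − 0.634·log₂0.634 = 0.9476.
C = 1 − 0.9476 = 0.0524 bits per channel use.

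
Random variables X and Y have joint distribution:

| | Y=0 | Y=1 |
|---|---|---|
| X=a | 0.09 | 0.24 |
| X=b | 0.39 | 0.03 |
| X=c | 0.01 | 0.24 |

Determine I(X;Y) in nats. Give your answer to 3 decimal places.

0.350 nats

Marginals: p(X) = (0.3300, 0.4200, 0.2500), p(Y) = (0.4900, 0.5100).
I(X;Y) = H(X) + H(Y) − H(X,Y).
H(X) = 1.0768, H(Y) = 0.6929, H(X,Y) = 1.4202.
I(X;Y) = 1.0768 + 0.6929 − 1.4202 = 0.350 nats.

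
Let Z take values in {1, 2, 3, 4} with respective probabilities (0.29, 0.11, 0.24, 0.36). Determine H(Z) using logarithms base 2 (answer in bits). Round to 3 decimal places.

1.893 bits

H(Z) = −Σ p·log₂ p.
  −(0.29)·log₂(0.29) = 0.5179
  −(0.11)·log₂(0.11) = 0.3503
  −(0.24)·log₂(0.24) = 0.4941
  −(0.36)·log₂(0.36) = 0.5306
Sum: 0.5179 + 0.3503 + 0.4941 + 0.5306 = 1.893 bits.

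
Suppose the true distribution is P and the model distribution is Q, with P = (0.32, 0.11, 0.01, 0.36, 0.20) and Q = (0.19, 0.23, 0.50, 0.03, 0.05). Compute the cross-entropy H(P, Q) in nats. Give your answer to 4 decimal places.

2.5615 nats

H(P,Q) = −Σ p·ln q.
  −0.32·ln(0.19) = 0.53143
  −0.11·ln(0.23) = 0.16166
  −0.01·ln(0.50) = 0.00693
  −0.36·ln(0.03) = 1.26236
  −0.20·ln(0.05) = 0.59915
H(P,Q) = 2.5615 nats.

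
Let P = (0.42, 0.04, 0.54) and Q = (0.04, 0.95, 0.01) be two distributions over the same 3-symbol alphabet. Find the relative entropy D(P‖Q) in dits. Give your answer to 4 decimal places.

D(P‖Q) = Σ p·log₁₀(p/q).
  0.42·log₁₀(0.42/0.04) = 0.42890
  0.04·log₁₀(0.04/0.95) = -0.05503
  0.54·log₁₀(0.54/0.01) = 0.93549
D(P‖Q) = 1.3094 dits.

1.3094 dits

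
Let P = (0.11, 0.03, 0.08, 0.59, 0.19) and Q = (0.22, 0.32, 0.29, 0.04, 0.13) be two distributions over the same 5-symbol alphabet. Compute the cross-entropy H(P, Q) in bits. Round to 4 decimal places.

3.7316 bits

H(P,Q) = −Σ p·log₂ q.
  −0.11·log₂(0.22) = 0.24029
  −0.03·log₂(0.32) = 0.04932
  −0.08·log₂(0.29) = 0.14287
  −0.59·log₂(0.04) = 2.73988
  −0.19·log₂(0.13) = 0.55925
H(P,Q) = 3.7316 bits.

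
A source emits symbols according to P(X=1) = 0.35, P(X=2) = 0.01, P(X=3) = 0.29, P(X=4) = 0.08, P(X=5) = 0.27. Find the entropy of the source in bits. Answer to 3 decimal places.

1.916 bits

H(X) = −Σ p·log₂ p.
  −(0.35)·log₂(0.35) = 0.5301
  −(0.01)·log₂(0.01) = 0.0664
  −(0.29)·log₂(0.29) = 0.5179
  −(0.08)·log₂(0.08) = 0.2915
  −(0.27)·log₂(0.27) = 0.5100
Sum: 0.5301 + 0.0664 + 0.5179 + 0.2915 + 0.5100 = 1.916 bits.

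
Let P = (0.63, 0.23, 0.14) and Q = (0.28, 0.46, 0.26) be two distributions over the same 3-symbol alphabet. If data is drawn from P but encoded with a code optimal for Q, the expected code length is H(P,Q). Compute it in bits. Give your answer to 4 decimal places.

H(P,Q) = −Σ p·log₂ q.
  −0.63·log₂(0.28) = 1.15700
  −0.23·log₂(0.46) = 0.25767
  −0.14·log₂(0.26) = 0.27208
H(P,Q) = 1.6867 bits.

1.6867 bits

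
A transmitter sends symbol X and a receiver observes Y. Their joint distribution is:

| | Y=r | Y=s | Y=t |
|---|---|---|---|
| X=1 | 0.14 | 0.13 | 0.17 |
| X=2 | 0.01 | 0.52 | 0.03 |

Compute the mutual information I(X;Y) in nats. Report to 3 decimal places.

Marginals: p(X) = (0.4400, 0.5600), p(Y) = (0.1500, 0.6500, 0.2000).
I(X;Y) = H(X) + H(Y) − H(X,Y).
H(X) = 0.6859, H(Y) = 0.8865, H(X,Y) = 1.3330.
I(X;Y) = 0.6859 + 0.8865 − 1.3330 = 0.239 nats.

0.239 nats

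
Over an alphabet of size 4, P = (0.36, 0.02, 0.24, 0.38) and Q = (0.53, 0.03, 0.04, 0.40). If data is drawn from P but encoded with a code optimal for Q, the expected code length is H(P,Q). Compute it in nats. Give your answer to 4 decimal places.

H(P,Q) = −Σ p·ln q.
  −0.36·ln(0.53) = 0.22856
  −0.02·ln(0.03) = 0.07013
  −0.24·ln(0.04) = 0.77253
  −0.38·ln(0.40) = 0.34819
H(P,Q) = 1.4194 nats.

1.4194 nats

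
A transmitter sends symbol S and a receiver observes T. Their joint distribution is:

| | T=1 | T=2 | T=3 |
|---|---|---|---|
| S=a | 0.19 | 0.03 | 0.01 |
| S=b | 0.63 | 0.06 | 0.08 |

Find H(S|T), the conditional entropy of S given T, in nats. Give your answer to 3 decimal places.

Marginals: p(S) = (0.2300, 0.7700), p(T) = (0.8200, 0.0900, 0.0900).
H(S|T) = Σ p(T) · H(S|T=·).
  T=1: p=0.8200, H(S|T=1) = 0.5413
  T=2: p=0.0900, H(S|T=2) = 0.6365
  T=3: p=0.0900, H(S|T=3) = 0.3488
Weighted sum = 0.533 nats.

0.533 nats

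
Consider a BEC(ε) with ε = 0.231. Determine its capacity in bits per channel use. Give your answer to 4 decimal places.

Binary erasure channel: capacity C = 1 − ε.
C = 1 − 0.231 = 0.7690 bits per channel use.

0.7690 bits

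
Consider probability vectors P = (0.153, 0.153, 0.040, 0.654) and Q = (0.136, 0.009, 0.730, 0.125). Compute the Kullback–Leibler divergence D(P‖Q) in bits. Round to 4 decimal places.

D(P‖Q) = Σ p·log₂(p/q).
  0.153·log₂(0.153/0.136) = 0.02600
  0.153·log₂(0.153/0.009) = 0.62538
  0.040·log₂(0.040/0.730) = -0.16759
  0.654·log₂(0.654/0.125) = 1.56134
D(P‖Q) = 2.0451 bits.

2.0451 bits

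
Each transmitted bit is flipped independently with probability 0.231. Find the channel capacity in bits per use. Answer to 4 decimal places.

0.2202 bits

Binary symmetric channel: C = 1 − h₂(ε) where h₂ is the binary entropy function.
h₂(0.231) = −0.231·log₂0.231 − 0.769·log₂0.769 = 0.7798.
C = 1 − 0.7798 = 0.2202 bits per channel use.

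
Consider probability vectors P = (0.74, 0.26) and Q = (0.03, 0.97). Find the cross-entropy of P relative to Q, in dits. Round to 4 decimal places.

1.1304 dits

H(P,Q) = −Σ p·log₁₀ q.
  −0.74·log₁₀(0.03) = 1.12693
  −0.26·log₁₀(0.97) = 0.00344
H(P,Q) = 1.1304 dits.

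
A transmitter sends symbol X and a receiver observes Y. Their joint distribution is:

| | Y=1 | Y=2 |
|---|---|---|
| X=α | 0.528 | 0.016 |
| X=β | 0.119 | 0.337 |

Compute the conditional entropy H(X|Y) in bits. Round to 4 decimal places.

Chain rule: H(X|Y) = H(X,Y) − H(Y).
Marginals: p(X) = (0.5440, 0.4560), p(Y) = (0.6470, 0.3530).
H(X,Y) = 1.4762 bits; H(Y) = 0.9367 bits.
H(X|Y) = 1.4762 − 0.9367 = 0.5395 bits.

0.5395 bits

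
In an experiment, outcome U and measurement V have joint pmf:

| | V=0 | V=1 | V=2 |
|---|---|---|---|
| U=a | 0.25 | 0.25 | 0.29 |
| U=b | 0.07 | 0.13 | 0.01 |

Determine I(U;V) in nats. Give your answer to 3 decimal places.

Marginals: p(U) = (0.7900, 0.2100), p(V) = (0.3200, 0.3800, 0.3000).
I(U;V) = Σ p(x,y)·ln[p(x,y)/(p(x)p(y))].
  (a,0): 0.25·ln(0.9889) = -0.0028
  (a,1): 0.25·ln(0.8328) = -0.0457
  (a,2): 0.29·ln(1.2236) = 0.0585
  (b,0): 0.07·ln(1.0417) = 0.0029
  (b,1): 0.13·ln(1.6291) = 0.0634
  (b,2): 0.01·ln(0.1587) = -0.0184
Sum = 0.058 nats.

0.058 nats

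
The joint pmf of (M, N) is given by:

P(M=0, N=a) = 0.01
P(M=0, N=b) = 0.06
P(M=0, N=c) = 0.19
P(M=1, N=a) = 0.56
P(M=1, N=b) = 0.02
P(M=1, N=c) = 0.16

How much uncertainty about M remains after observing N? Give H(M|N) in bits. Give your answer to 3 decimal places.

Marginals: p(M) = (0.2600, 0.7400), p(N) = (0.5700, 0.0800, 0.3500).
H(M|N) = Σ p(N) · H(M|N=·).
  N=a: p=0.5700, H(M|N=a) = 0.1274
  N=b: p=0.0800, H(M|N=b) = 0.8113
  N=c: p=0.3500, H(M|N=c) = 0.9947
Weighted sum = 0.486 bits.

0.486 bits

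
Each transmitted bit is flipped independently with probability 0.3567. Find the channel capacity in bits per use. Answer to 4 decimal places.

Binary symmetric channel: C = 1 − h₂(ε) where h₂ is the binary entropy function.
h₂(0.3567) = −0.3567·log₂0.3567 − 0.6433·log₂0.6433 = 0.9399.
C = 1 − 0.9399 = 0.0601 bits per channel use.

0.0601 bits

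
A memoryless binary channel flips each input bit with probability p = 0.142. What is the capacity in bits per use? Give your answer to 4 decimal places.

0.4105 bits

Binary symmetric channel: C = 1 − h₂(ε) where h₂ is the binary entropy function.
h₂(0.142) = −0.142·log₂0.142 − 0.858·log₂0.858 = 0.5895.
C = 1 − 0.5895 = 0.4105 bits per channel use.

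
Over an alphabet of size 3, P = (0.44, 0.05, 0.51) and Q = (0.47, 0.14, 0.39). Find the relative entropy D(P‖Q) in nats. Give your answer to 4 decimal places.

D(P‖Q) = Σ p·ln(p/q).
  0.44·ln(0.44/0.47) = -0.02902
  0.05·ln(0.05/0.14) = -0.05148
  0.51·ln(0.51/0.39) = 0.13681
D(P‖Q) = 0.0563 nats.

0.0563 nats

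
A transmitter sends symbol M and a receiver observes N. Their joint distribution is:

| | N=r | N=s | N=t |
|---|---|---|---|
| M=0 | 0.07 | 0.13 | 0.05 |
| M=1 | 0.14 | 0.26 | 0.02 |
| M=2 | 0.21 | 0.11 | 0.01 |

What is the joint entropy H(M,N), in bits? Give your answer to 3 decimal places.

2.772 bits

H(M,N) = −Σ p(x,y)·log₂ p(x,y) over all 9 cells.
  cell (0,r): −0.07·log₂0.07 = 0.2686
  cell (0,s): −0.13·log₂0.13 = 0.3826
  cell (0,t): −0.05·log₂0.05 = 0.2161
  cell (1,r): −0.14·log₂0.14 = 0.3971
  cell (1,s): −0.26·log₂0.26 = 0.5053
  cell (1,t): −0.02·log₂0.02 = 0.1129
  cell (2,r): −0.21·log₂0.21 = 0.4728
  cell (2,s): −0.11·log₂0.11 = 0.3503
  cell (2,t): −0.01·log₂0.01 = 0.0664
Sum = 2.772 bits.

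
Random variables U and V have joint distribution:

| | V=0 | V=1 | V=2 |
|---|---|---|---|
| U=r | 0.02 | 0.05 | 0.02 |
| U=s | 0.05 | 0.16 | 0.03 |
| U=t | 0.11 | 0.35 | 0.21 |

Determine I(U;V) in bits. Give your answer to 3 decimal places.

0.027 bits

Marginals: p(U) = (0.0900, 0.2400, 0.6700), p(V) = (0.1800, 0.5600, 0.2600).
I(U;V) = H(U) + H(V) − H(U,V).
H(U) = 1.1939, H(V) = 1.4190, H(U,V) = 2.5859.
I(U;V) = 1.1939 + 1.4190 − 2.5859 = 0.027 bits.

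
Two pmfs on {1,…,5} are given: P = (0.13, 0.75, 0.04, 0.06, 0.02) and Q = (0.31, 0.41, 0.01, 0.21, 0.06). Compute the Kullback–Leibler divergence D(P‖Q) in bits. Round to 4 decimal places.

0.4303 bits

D(P‖Q) = Σ p·log₂(p/q).
  0.13·log₂(0.13/0.31) = -0.16299
  0.75·log₂(0.75/0.41) = 0.65345
  0.04·log₂(0.04/0.01) = 0.08000
  0.06·log₂(0.06/0.21) = -0.10844
  0.02·log₂(0.02/0.06) = -0.03170
D(P‖Q) = 0.4303 bits.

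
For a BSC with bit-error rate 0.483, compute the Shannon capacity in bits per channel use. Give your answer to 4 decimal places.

0.0008 bits

Binary symmetric channel: C = 1 − h₂(ε) where h₂ is the binary entropy function.
h₂(0.483) = −0.483·log₂0.483 − 0.517·log₂0.517 = 0.9992.
C = 1 − 0.9992 = 0.0008 bits per channel use.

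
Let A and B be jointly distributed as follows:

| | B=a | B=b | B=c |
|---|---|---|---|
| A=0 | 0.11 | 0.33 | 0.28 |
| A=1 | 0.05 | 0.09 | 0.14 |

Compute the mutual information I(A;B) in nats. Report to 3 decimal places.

Marginals: p(A) = (0.7200, 0.2800), p(B) = (0.1600, 0.4200, 0.4200).
I(A;B) = H(A) + H(B) − H(A,B).
H(A) = 0.5930, H(B) = 1.0219, H(A,B) = 1.6068.
I(A;B) = 0.5930 + 1.0219 − 1.6068 = 0.008 nats.

0.008 nats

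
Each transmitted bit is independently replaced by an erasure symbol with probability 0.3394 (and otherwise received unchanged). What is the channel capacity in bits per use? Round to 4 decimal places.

0.6606 bits

Binary erasure channel: capacity C = 1 − ε.
C = 1 − 0.3394 = 0.6606 bits per channel use.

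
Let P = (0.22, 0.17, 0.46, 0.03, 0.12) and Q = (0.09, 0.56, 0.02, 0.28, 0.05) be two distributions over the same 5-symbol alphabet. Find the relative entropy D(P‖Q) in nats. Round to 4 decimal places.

D(P‖Q) = Σ p·ln(p/q).
  0.22·ln(0.22/0.09) = 0.19664
  0.17·ln(0.17/0.56) = -0.20266
  0.46·ln(0.46/0.02) = 1.44233
  0.03·ln(0.03/0.28) = -0.06701
  0.12·ln(0.12/0.05) = 0.10506
D(P‖Q) = 1.4744 nats.

1.4744 nats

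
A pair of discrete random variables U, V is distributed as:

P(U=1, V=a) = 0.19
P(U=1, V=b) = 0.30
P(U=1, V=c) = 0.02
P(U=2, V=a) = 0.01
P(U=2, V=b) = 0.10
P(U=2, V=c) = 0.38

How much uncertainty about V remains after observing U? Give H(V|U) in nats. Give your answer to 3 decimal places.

Marginals: p(U) = (0.5100, 0.4900), p(V) = (0.2000, 0.4000, 0.4000).
H(V|U) = Σ p(U) · H(V|U=·).
  U=1: p=0.5100, H(V|U=1) = 0.8070
  U=2: p=0.4900, H(V|U=2) = 0.6009
Weighted sum = 0.706 nats.

0.706 nats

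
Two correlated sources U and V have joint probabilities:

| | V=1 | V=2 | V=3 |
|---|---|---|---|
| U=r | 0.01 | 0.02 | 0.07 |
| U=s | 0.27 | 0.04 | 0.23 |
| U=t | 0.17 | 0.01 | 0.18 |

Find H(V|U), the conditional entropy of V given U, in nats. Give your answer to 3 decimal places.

0.856 nats

Chain rule: H(V|U) = H(U,V) − H(U).
Marginals: p(U) = (0.1000, 0.5400, 0.3600), p(V) = (0.4500, 0.0700, 0.4800).
H(U,V) = 1.7867 nats; H(U) = 0.9308 nats.
H(V|U) = 1.7867 − 0.9308 = 0.856 nats.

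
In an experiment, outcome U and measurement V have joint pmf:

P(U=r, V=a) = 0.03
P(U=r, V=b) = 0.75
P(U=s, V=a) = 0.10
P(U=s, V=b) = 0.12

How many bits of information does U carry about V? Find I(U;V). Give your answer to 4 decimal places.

0.1553 bits

Marginals: p(U) = (0.7800, 0.2200), p(V) = (0.1300, 0.8700).
I(U;V) = H(U) + H(V) − H(U,V).
H(U) = 0.7602, H(V) = 0.5574, H(U,V) = 1.1623.
I(U;V) = 0.7602 + 0.5574 − 1.1623 = 0.1553 bits.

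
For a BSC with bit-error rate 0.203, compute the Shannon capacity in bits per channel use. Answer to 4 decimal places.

0.2721 bits

Binary symmetric channel: C = 1 − h₂(ε) where h₂ is the binary entropy function.
h₂(0.203) = −0.203·log₂0.203 − 0.797·log₂0.797 = 0.7279.
C = 1 − 0.7279 = 0.2721 bits per channel use.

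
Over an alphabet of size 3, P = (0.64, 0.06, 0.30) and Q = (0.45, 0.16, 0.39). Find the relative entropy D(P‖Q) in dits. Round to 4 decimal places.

0.0382 dits

D(P‖Q) = Σ p·log₁₀(p/q).
  0.64·log₁₀(0.64/0.45) = 0.09790
  0.06·log₁₀(0.06/0.16) = -0.02556
  0.30·log₁₀(0.30/0.39) = -0.03418
D(P‖Q) = 0.0382 dits.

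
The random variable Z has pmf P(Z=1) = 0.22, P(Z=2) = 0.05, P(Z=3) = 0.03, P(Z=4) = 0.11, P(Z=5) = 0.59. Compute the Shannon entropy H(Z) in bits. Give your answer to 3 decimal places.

1.648 bits

H(Z) = −Σ p·log₂ p.
  −(0.22)·log₂(0.22) = 0.4806
  −(0.05)·log₂(0.05) = 0.2161
  −(0.03)·log₂(0.03) = 0.1518
  −(0.11)·log₂(0.11) = 0.3503
  −(0.59)·log₂(0.59) = 0.4491
Sum: 0.4806 + 0.2161 + 0.1518 + 0.3503 + 0.4491 = 1.648 bits.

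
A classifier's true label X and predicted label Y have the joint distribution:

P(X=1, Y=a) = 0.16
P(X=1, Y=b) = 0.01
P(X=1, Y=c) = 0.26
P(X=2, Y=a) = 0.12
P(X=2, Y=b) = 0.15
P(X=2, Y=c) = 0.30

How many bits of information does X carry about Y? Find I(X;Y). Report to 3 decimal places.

Marginals: p(X) = (0.4300, 0.5700), p(Y) = (0.2800, 0.1600, 0.5600).
I(X;Y) = Σ p(x,y)·log₂[p(x,y)/(p(x)p(y))].
  (1,a): 0.16·log₂(1.3289) = 0.0656
  (1,b): 0.01·log₂(0.1453) = -0.0278
  (1,c): 0.26·log₂(1.0797) = 0.0288
  (2,a): 0.12·log₂(0.7519) = -0.0494
  (2,b): 0.15·log₂(1.6447) = 0.1077
  (2,c): 0.30·log₂(0.9398) = -0.0268
Sum = 0.098 bits.

0.098 bits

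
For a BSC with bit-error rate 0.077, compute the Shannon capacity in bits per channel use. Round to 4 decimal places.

Binary symmetric channel: C = 1 − h₂(ε) where h₂ is the binary entropy function.
h₂(0.077) = −0.077·log₂0.077 − 0.923·log₂0.923 = 0.3915.
C = 1 − 0.3915 = 0.6085 bits per channel use.

0.6085 bits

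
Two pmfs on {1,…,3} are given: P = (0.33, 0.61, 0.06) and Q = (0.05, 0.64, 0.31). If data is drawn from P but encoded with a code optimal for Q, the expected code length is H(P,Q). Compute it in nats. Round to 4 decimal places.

H(P,Q) = −Σ p·ln q.
  −0.33·ln(0.05) = 0.98859
  −0.61·ln(0.64) = 0.27224
  −0.06·ln(0.31) = 0.07027
H(P,Q) = 1.3311 nats.

1.3311 nats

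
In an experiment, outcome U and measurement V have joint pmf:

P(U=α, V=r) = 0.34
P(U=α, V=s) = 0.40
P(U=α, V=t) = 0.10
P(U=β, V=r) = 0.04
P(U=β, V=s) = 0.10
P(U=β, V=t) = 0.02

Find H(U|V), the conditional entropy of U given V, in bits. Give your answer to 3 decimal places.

0.623 bits

Marginals: p(U) = (0.8400, 0.1600), p(V) = (0.3800, 0.5000, 0.1200).
H(U|V) = Σ p(V) · H(U|V=·).
  V=r: p=0.3800, H(U|V=r) = 0.4855
  V=s: p=0.5000, H(U|V=s) = 0.7219
  V=t: p=0.1200, H(U|V=t) = 0.6500
Weighted sum = 0.623 bits.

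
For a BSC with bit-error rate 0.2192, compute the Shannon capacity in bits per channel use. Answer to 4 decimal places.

0.2413 bits

Binary symmetric channel: C = 1 − h₂(ε) where h₂ is the binary entropy function.
h₂(0.2192) = −0.2192·log₂0.2192 − 0.7808·log₂0.7808 = 0.7587.
C = 1 − 0.7587 = 0.2413 bits per channel use.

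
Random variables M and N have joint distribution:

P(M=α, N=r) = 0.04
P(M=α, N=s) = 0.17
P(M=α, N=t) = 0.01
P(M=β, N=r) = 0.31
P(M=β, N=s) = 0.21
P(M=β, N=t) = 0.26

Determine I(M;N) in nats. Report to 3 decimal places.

0.098 nats

Marginals: p(M) = (0.2200, 0.7800), p(N) = (0.3500, 0.3800, 0.2700).
I(M;N) = H(M) + H(N) − H(M,N).
H(M) = 0.5269, H(N) = 1.0886, H(M,N) = 1.5171.
I(M;N) = 0.5269 + 1.0886 − 1.5171 = 0.098 nats.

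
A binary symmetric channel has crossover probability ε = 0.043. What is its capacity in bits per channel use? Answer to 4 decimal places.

0.7441 bits

Binary symmetric channel: C = 1 − h₂(ε) where h₂ is the binary entropy function.
h₂(0.043) = −0.043·log₂0.043 − 0.957·log₂0.957 = 0.2559.
C = 1 − 0.2559 = 0.7441 bits per channel use.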